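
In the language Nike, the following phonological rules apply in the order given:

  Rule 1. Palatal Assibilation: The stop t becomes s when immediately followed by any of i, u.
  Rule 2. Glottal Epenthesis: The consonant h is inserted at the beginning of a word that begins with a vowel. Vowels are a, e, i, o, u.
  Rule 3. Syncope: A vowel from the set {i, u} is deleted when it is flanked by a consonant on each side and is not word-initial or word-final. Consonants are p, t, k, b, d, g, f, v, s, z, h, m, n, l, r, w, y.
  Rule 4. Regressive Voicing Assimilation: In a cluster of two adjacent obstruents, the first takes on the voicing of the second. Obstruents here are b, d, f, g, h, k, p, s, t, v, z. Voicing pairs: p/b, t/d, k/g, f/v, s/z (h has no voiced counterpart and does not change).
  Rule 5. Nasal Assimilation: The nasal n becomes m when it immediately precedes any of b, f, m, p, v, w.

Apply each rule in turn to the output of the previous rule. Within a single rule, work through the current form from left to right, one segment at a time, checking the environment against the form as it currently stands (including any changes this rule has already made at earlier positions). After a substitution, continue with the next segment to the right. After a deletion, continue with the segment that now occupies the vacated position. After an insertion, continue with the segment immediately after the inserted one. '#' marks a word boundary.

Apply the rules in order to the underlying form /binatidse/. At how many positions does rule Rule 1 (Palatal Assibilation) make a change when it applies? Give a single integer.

Rule 1 Palatal Assibilation: [binatidse] → [binasidse]
Rule 2 Glottal Epenthesis: no change — [binasidse]
Rule 3 Syncope: [binasidse] → [bnasdse]
Rule 4 Regressive Voicing Assimilation: [bnasdse] → [bnaztse]
Rule 5 Nasal Assimilation: no change — [bnaztse]
Rule Rule 1 changed 1 position(s).

1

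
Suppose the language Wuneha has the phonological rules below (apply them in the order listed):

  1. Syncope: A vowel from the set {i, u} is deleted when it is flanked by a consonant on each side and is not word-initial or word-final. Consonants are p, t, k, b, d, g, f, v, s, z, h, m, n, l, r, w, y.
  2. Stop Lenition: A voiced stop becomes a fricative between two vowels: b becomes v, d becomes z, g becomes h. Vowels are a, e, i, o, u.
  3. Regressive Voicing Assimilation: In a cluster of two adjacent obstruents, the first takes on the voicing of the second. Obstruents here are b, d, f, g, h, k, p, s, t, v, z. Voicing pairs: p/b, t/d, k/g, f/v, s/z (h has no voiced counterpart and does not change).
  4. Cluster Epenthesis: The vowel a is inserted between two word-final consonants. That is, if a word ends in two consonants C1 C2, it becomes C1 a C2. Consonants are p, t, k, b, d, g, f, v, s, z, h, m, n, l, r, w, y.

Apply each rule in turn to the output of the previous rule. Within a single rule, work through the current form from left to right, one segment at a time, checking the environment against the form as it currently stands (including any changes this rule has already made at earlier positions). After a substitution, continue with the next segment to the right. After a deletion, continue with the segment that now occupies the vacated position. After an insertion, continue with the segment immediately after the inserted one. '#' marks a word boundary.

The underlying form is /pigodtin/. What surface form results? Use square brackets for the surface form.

[bgottan]

1 Syncope: [pigodtin] → [pgodtn]
2 Stop Lenition: no change — [pgodtn]
3 Regressive Voicing Assimilation: [pgodtn] → [bgottn]
4 Cluster Epenthesis: [bgottn] → [bgottan]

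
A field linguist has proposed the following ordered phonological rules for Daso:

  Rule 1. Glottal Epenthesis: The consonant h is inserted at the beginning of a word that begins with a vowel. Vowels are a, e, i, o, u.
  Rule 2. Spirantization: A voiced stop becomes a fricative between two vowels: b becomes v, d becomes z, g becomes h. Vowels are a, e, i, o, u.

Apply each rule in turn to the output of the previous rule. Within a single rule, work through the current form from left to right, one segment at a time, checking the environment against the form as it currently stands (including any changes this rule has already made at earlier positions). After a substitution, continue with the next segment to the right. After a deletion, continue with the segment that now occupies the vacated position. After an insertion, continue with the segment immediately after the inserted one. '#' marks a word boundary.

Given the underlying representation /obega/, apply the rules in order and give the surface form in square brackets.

Rule 1 Glottal Epenthesis: [obega] → [hobega]
Rule 2 Spirantization: [hobega] → [hoveha]

[hoveha]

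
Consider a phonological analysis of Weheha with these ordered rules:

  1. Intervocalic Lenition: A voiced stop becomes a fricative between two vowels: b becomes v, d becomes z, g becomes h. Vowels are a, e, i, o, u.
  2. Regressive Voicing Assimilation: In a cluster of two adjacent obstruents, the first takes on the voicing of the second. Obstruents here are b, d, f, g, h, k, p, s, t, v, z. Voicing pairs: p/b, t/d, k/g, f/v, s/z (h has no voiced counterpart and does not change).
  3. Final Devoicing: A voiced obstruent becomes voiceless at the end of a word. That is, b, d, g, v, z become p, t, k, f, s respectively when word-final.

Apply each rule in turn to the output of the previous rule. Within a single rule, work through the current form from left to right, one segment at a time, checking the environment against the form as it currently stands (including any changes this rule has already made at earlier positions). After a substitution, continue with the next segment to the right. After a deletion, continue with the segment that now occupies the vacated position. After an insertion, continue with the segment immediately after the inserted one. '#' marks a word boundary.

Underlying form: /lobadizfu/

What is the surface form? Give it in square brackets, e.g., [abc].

[lovazisfu]

1 Intervocalic Lenition: [lobadizfu] → [lovazizfu]
2 Regressive Voicing Assimilation: [lovazizfu] → [lovazisfu]
3 Final Devoicing: no change — [lovazisfu]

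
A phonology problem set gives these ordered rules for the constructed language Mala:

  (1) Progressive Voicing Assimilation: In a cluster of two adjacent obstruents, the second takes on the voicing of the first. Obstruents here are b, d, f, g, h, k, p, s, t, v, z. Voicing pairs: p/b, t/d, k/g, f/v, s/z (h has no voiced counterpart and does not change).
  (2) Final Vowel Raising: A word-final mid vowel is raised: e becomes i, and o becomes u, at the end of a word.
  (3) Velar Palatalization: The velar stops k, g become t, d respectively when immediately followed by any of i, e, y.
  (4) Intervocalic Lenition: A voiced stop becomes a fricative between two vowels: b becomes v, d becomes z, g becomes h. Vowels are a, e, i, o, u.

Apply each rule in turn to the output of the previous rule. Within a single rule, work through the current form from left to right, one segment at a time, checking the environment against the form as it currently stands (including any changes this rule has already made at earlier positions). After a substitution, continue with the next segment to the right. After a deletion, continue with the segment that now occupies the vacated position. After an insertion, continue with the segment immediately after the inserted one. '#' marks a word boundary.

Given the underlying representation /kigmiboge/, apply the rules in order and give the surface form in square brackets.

[tigmivozi]

(1) Progressive Voicing Assimilation: no change — [kigmiboge]
(2) Final Vowel Raising: [kigmiboge] → [kigmibogi]
(3) Velar Palatalization: [kigmibogi] → [tigmibodi]
(4) Intervocalic Lenition: [tigmibodi] → [tigmivozi]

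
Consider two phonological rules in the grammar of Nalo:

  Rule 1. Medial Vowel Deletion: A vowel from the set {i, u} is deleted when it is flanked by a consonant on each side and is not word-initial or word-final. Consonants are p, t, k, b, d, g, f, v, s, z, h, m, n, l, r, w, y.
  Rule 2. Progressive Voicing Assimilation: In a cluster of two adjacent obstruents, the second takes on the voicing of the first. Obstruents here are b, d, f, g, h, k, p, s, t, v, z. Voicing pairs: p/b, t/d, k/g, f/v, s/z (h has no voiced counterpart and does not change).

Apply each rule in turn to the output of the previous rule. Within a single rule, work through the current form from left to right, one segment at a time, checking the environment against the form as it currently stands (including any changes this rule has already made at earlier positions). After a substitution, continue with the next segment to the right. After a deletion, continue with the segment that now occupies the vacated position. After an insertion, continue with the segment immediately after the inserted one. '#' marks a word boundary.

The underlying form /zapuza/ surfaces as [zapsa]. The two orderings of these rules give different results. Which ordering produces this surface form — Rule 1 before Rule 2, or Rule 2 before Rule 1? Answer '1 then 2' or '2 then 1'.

1 then 2

Order 1 then 2:
  1 Medial Vowel Deletion: [zapuza] → [zapza]
  2 Progressive Voicing Assimilation: [zapza] → [zapsa]
  result: [zapsa]
Order 2 then 1:
  2 Progressive Voicing Assimilation: no change — [zapuza]
  1 Medial Vowel Deletion: [zapuza] → [zapza]
  result: [zapza]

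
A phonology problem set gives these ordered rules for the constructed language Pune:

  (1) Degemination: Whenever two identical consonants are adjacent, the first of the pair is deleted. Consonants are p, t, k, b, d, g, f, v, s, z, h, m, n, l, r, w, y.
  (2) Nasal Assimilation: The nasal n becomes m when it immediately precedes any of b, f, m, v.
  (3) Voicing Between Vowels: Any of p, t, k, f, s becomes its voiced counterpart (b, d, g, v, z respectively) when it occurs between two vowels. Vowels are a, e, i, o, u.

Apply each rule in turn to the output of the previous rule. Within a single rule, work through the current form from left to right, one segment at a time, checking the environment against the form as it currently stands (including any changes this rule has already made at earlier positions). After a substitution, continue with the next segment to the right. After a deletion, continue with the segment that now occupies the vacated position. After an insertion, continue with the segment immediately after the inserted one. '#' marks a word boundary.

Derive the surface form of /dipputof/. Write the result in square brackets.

[dibudof]

(1) Degemination: [dipputof] → [diputof]
(2) Nasal Assimilation: no change — [diputof]
(3) Voicing Between Vowels: [diputof] → [dibudof]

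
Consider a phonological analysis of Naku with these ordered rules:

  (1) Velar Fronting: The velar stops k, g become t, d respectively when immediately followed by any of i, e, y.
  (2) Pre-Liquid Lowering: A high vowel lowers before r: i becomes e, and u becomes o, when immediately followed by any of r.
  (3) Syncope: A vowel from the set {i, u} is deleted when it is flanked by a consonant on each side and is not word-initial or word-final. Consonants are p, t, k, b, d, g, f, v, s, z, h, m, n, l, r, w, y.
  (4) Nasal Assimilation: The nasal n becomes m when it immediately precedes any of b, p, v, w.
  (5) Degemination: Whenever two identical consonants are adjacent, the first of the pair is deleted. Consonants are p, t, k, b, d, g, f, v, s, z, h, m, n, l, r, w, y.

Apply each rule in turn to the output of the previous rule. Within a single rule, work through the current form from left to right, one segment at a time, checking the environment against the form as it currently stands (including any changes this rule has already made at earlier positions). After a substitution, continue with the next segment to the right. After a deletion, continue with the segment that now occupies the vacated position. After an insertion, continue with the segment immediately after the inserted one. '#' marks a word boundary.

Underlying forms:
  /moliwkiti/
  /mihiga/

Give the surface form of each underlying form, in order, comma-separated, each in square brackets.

/moliwkiti/:
  (1) Velar Fronting: [moliwkiti] → [moliwtiti]
  (2) Pre-Liquid Lowering: no change — [moliwtiti]
  (3) Syncope: [moliwtiti] → [molwtti]
  (4) Nasal Assimilation: no change — [molwtti]
  (5) Degemination: [molwtti] → [molwti]
/mihiga/:
  (1) Velar Fronting: no change — [mihiga]
  (2) Pre-Liquid Lowering: no change — [mihiga]
  (3) Syncope: [mihiga] → [mhga]
  (4) Nasal Assimilation: no change — [mhga]
  (5) Degemination: no change — [mhga]

[molwti], [mhga]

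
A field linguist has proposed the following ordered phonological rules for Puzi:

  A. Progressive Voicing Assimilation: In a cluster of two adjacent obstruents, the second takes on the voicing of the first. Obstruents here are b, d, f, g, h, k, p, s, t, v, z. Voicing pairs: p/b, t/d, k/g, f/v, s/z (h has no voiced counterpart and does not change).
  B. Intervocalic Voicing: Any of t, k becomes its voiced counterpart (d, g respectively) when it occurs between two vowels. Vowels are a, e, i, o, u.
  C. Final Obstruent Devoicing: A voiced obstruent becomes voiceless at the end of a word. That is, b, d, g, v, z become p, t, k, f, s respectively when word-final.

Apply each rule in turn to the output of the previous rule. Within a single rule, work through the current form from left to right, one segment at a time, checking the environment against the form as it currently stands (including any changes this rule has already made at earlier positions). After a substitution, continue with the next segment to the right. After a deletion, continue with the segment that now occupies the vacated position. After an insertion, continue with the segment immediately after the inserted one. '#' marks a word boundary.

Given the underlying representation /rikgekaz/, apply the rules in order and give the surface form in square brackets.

[rikkegas]

A Progressive Voicing Assimilation: [rikgekaz] → [rikkekaz]
B Intervocalic Voicing: [rikkekaz] → [rikkegaz]
C Final Obstruent Devoicing: [rikkegaz] → [rikkegas]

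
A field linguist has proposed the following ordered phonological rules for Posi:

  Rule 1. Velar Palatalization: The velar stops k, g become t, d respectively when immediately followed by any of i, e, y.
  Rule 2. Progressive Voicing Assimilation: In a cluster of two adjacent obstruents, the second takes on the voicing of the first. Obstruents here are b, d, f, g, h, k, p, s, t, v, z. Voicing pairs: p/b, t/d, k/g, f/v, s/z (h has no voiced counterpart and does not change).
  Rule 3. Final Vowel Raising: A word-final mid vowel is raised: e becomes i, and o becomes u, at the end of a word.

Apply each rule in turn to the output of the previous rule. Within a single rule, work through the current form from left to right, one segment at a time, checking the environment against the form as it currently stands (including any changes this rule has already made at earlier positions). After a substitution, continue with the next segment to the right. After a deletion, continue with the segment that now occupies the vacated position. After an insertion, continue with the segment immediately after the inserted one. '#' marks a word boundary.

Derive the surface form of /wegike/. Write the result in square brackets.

Rule 1 Velar Palatalization: [wegike] → [wedite]
Rule 2 Progressive Voicing Assimilation: no change — [wedite]
Rule 3 Final Vowel Raising: [wedite] → [wediti]

[wediti]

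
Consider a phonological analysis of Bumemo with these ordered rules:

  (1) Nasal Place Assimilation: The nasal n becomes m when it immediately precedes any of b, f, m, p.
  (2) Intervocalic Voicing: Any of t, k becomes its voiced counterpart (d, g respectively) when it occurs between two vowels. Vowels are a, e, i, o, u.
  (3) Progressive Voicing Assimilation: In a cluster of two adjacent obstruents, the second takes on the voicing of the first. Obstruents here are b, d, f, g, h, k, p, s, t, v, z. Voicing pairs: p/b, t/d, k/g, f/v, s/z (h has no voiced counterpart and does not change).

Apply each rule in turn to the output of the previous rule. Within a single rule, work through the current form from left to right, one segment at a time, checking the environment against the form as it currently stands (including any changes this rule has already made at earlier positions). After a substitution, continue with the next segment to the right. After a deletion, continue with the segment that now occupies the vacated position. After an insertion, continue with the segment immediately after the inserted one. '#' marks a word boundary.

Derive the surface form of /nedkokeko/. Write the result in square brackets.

(1) Nasal Place Assimilation: no change — [nedkokeko]
(2) Intervocalic Voicing: [nedkokeko] → [nedkogego]
(3) Progressive Voicing Assimilation: [nedkogego] → [nedgogego]

[nedgogego]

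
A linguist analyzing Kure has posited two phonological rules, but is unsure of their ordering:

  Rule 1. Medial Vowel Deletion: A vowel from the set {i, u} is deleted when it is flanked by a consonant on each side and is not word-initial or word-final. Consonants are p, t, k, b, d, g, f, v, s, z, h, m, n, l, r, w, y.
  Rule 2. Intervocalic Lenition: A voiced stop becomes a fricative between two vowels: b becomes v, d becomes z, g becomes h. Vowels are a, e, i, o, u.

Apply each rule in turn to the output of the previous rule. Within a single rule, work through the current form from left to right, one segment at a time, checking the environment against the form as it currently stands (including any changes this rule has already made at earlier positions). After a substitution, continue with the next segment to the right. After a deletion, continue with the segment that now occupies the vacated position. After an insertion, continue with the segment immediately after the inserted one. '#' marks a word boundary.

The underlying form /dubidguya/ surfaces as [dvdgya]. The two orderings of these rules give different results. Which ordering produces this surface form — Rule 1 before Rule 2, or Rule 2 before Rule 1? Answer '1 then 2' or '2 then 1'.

Order 1 then 2:
  1 Medial Vowel Deletion: [dubidguya] → [dbdgya]
  2 Intervocalic Lenition: no change — [dbdgya]
  result: [dbdgya]
Order 2 then 1:
  2 Intervocalic Lenition: [dubidguya] → [duvidguya]
  1 Medial Vowel Deletion: [duvidguya] → [dvdgya]
  result: [dvdgya]

2 then 1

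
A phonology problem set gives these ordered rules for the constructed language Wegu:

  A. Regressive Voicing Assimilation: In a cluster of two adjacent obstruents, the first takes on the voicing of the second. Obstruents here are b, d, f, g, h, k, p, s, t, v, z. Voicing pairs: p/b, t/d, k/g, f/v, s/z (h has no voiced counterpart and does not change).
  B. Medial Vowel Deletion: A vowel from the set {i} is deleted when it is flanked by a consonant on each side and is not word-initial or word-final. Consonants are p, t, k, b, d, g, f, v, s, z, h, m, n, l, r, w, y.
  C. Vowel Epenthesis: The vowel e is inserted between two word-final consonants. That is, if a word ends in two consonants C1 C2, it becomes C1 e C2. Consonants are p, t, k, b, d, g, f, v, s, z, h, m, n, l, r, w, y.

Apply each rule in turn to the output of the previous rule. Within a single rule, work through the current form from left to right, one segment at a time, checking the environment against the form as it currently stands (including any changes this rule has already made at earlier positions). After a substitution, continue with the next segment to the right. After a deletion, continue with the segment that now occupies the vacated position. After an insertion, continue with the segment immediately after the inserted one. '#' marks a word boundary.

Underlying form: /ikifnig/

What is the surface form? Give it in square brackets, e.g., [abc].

A Regressive Voicing Assimilation: no change — [ikifnig]
B Medial Vowel Deletion: [ikifnig] → [ikfng]
C Vowel Epenthesis: [ikfng] → [ikfneg]

[ikfneg]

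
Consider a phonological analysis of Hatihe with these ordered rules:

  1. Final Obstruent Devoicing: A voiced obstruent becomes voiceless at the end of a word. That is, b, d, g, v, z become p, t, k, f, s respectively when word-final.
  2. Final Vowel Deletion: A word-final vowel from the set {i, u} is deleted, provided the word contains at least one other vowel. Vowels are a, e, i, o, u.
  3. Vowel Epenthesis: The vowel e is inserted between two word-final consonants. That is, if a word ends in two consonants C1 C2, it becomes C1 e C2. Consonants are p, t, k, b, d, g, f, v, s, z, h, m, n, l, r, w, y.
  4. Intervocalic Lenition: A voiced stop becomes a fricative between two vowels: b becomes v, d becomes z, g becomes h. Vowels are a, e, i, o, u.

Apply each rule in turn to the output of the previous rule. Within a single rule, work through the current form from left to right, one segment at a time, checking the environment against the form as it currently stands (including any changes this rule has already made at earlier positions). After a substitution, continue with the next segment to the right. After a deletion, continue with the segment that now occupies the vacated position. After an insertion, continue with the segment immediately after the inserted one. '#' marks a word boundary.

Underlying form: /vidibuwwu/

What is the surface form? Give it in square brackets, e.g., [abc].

[vizivuwew]

1 Final Obstruent Devoicing: no change — [vidibuwwu]
2 Final Vowel Deletion: [vidibuwwu] → [vidibuww]
3 Vowel Epenthesis: [vidibuww] → [vidibuwew]
4 Intervocalic Lenition: [vidibuwew] → [vizivuwew]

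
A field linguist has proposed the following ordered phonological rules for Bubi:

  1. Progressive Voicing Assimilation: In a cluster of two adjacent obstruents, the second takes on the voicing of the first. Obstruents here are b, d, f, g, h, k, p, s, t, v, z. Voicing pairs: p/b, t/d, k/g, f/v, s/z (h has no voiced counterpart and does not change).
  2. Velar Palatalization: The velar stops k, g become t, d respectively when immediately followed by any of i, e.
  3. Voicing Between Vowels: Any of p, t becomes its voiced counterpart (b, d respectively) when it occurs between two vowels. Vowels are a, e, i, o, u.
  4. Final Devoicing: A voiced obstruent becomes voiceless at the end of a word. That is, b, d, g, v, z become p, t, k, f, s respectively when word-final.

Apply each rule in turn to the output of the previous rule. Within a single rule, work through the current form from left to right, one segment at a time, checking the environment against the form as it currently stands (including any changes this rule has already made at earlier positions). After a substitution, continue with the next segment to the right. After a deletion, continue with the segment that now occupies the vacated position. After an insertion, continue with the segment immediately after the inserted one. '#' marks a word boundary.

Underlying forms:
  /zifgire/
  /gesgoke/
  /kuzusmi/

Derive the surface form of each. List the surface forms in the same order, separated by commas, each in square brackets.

[ziftire], [deskode], [kuzusmi]

/zifgire/:
  1 Progressive Voicing Assimilation: [zifgire] → [zifkire]
  2 Velar Palatalization: [zifkire] → [ziftire]
  3 Voicing Between Vowels: no change — [ziftire]
  4 Final Devoicing: no change — [ziftire]
/gesgoke/:
  1 Progressive Voicing Assimilation: [gesgoke] → [geskoke]
  2 Velar Palatalization: [geskoke] → [deskote]
  3 Voicing Between Vowels: [deskote] → [deskode]
  4 Final Devoicing: no change — [deskode]
/kuzusmi/:
  1 Progressive Voicing Assimilation: no change — [kuzusmi]
  2 Velar Palatalization: no change — [kuzusmi]
  3 Voicing Between Vowels: no change — [kuzusmi]
  4 Final Devoicing: no change — [kuzusmi]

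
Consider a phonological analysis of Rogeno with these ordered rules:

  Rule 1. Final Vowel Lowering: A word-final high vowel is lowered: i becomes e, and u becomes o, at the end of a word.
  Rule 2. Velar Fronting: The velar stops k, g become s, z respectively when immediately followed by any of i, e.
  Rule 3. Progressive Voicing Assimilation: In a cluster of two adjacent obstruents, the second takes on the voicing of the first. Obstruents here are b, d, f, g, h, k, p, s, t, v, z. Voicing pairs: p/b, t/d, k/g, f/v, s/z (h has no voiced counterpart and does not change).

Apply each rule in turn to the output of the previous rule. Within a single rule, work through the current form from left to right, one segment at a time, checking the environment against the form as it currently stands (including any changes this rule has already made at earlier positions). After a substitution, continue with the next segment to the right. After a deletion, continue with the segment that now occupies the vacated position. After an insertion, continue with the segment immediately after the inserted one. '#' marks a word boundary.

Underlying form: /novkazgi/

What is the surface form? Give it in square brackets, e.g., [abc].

Rule 1 Final Vowel Lowering: [novkazgi] → [novkazge]
Rule 2 Velar Fronting: [novkazge] → [novkazze]
Rule 3 Progressive Voicing Assimilation: [novkazze] → [novgazze]

[novgazze]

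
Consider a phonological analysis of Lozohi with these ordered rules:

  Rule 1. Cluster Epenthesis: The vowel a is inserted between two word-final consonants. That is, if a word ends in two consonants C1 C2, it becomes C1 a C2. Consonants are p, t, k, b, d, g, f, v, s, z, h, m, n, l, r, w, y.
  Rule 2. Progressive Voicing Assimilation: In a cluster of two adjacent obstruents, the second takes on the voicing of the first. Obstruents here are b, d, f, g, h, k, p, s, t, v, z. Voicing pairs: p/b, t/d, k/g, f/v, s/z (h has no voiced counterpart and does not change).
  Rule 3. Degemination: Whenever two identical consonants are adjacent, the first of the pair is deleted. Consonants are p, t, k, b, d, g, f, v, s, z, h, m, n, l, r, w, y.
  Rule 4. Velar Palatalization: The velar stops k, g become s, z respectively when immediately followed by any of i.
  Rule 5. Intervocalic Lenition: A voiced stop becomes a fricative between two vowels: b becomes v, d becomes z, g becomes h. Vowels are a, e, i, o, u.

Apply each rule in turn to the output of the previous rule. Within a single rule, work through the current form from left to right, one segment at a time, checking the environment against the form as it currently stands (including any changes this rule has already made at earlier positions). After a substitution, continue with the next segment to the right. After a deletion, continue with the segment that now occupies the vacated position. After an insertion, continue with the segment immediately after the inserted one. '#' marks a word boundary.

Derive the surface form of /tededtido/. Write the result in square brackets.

Rule 1 Cluster Epenthesis: no change — [tededtido]
Rule 2 Progressive Voicing Assimilation: [tededtido] → [tededdido]
Rule 3 Degemination: [tededdido] → [tededido]
Rule 4 Velar Palatalization: no change — [tededido]
Rule 5 Intervocalic Lenition: [tededido] → [tezezizo]

[tezezizo]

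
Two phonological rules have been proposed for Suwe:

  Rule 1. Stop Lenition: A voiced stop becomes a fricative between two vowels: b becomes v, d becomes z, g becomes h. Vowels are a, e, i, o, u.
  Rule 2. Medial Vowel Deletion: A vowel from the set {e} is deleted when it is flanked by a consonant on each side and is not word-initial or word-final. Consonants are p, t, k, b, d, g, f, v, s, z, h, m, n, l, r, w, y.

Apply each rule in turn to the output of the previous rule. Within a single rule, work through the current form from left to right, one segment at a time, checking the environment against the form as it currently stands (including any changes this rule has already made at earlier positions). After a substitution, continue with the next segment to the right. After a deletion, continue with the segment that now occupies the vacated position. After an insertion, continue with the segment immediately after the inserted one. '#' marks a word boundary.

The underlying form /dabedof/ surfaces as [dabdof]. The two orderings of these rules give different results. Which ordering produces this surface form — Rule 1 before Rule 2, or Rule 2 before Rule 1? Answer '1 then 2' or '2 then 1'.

Order 1 then 2:
  1 Stop Lenition: [dabedof] → [davezof]
  2 Medial Vowel Deletion: [davezof] → [davzof]
  result: [davzof]
Order 2 then 1:
  2 Medial Vowel Deletion: [dabedof] → [dabdof]
  1 Stop Lenition: no change — [dabdof]
  result: [dabdof]

2 then 1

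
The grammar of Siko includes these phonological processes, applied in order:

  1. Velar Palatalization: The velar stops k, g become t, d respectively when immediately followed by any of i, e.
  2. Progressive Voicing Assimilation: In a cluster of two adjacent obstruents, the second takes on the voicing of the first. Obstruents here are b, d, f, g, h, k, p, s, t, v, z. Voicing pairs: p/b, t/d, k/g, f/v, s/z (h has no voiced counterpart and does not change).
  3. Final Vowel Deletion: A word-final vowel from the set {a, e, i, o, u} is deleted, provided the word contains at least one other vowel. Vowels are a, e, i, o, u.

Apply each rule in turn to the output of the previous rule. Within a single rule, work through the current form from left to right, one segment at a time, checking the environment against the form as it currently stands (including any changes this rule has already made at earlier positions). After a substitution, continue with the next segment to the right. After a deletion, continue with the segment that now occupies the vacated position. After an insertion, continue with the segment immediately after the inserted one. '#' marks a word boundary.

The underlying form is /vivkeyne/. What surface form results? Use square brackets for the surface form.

[vivdeyn]

1 Velar Palatalization: [vivkeyne] → [vivteyne]
2 Progressive Voicing Assimilation: [vivteyne] → [vivdeyne]
3 Final Vowel Deletion: [vivdeyne] → [vivdeyn]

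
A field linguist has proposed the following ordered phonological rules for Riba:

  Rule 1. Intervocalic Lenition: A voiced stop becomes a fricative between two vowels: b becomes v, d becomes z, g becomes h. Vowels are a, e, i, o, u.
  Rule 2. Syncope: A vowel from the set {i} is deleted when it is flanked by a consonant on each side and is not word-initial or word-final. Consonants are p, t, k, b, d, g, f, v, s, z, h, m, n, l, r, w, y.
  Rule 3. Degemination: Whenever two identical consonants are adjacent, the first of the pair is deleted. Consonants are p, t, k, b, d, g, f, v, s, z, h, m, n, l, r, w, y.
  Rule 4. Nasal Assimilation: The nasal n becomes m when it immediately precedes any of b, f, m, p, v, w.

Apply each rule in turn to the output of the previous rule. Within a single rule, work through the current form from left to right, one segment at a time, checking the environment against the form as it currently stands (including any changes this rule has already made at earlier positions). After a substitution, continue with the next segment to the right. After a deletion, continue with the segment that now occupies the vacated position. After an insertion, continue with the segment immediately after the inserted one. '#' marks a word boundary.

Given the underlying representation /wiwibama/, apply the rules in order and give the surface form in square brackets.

Rule 1 Intervocalic Lenition: [wiwibama] → [wiwivama]
Rule 2 Syncope: [wiwivama] → [wwvama]
Rule 3 Degemination: [wwvama] → [wvama]
Rule 4 Nasal Assimilation: no change — [wvama]

[wvama]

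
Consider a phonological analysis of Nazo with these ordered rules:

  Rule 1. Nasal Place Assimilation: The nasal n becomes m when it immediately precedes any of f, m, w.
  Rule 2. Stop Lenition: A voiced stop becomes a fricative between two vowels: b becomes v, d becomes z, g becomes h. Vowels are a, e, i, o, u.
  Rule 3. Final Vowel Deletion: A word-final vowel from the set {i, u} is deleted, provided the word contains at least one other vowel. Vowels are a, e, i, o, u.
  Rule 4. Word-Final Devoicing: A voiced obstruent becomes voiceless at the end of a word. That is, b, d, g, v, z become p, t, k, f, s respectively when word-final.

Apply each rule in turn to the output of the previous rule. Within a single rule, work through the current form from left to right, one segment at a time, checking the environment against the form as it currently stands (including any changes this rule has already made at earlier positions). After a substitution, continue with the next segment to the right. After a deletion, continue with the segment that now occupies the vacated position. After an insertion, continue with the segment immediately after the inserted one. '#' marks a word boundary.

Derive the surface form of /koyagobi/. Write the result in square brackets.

[koyahof]

Rule 1 Nasal Place Assimilation: no change — [koyagobi]
Rule 2 Stop Lenition: [koyagobi] → [koyahovi]
Rule 3 Final Vowel Deletion: [koyahovi] → [koyahov]
Rule 4 Word-Final Devoicing: [koyahov] → [koyahof]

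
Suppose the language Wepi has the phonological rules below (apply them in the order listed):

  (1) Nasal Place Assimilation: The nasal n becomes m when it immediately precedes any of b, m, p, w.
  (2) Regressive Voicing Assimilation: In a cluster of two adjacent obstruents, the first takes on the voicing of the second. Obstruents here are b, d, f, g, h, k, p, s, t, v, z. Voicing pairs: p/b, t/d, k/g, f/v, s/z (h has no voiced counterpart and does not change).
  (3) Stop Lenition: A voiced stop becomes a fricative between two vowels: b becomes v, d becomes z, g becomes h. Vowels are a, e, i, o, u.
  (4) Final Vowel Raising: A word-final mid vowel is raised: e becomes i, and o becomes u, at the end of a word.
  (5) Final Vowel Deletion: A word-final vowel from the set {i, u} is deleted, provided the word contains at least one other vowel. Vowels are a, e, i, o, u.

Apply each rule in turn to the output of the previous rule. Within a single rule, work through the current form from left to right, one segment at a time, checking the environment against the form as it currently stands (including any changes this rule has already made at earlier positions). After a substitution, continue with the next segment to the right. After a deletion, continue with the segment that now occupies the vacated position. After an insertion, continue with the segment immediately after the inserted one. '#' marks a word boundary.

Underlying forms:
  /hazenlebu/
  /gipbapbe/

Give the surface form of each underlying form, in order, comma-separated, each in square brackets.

[hazenlev], [gibbabb]

/hazenlebu/:
  (1) Nasal Place Assimilation: no change — [hazenlebu]
  (2) Regressive Voicing Assimilation: no change — [hazenlebu]
  (3) Stop Lenition: [hazenlebu] → [hazenlevu]
  (4) Final Vowel Raising: no change — [hazenlevu]
  (5) Final Vowel Deletion: [hazenlevu] → [hazenlev]
/gipbapbe/:
  (1) Nasal Place Assimilation: no change — [gipbapbe]
  (2) Regressive Voicing Assimilation: [gipbapbe] → [gibbabbe]
  (3) Stop Lenition: no change — [gibbabbe]
  (4) Final Vowel Raising: [gibbabbe] → [gibbabbi]
  (5) Final Vowel Deletion: [gibbabbi] → [gibbabb]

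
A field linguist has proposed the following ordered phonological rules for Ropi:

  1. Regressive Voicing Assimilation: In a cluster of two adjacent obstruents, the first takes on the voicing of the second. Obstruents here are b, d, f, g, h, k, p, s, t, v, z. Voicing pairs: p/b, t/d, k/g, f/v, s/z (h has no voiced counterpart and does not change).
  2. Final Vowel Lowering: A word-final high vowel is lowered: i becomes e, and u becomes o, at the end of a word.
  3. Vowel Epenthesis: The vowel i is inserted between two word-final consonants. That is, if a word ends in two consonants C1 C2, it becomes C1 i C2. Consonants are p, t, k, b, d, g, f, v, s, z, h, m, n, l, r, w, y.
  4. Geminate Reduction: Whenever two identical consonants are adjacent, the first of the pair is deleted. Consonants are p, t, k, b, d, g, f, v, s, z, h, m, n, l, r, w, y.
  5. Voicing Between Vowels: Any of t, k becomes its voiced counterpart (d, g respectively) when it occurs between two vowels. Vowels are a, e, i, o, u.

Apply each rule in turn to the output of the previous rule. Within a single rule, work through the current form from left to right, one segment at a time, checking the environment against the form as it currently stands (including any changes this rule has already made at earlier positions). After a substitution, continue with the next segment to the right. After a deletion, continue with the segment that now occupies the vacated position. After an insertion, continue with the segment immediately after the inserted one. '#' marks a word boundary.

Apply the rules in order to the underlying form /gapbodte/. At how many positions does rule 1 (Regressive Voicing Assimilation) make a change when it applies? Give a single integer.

1 Regressive Voicing Assimilation: [gapbodte] → [gabbotte]
2 Final Vowel Lowering: no change — [gabbotte]
3 Vowel Epenthesis: no change — [gabbotte]
4 Geminate Reduction: [gabbotte] → [gabote]
5 Voicing Between Vowels: [gabote] → [gabode]
Rule 1 changed 2 position(s).

2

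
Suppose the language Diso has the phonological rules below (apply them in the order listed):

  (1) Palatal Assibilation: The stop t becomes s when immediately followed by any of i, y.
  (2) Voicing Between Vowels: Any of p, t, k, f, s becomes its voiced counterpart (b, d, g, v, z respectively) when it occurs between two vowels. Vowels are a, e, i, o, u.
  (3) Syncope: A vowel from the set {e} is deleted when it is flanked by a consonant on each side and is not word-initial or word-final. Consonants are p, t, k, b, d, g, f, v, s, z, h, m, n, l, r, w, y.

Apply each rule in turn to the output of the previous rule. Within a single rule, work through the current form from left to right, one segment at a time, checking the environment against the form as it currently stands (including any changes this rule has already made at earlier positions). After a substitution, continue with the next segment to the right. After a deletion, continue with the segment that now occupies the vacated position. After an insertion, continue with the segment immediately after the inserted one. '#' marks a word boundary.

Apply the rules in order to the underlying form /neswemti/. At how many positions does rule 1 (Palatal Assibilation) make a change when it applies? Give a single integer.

1

(1) Palatal Assibilation: [neswemti] → [neswemsi]
(2) Voicing Between Vowels: no change — [neswemsi]
(3) Syncope: [neswemsi] → [nswmsi]
Rule 1 changed 1 position(s).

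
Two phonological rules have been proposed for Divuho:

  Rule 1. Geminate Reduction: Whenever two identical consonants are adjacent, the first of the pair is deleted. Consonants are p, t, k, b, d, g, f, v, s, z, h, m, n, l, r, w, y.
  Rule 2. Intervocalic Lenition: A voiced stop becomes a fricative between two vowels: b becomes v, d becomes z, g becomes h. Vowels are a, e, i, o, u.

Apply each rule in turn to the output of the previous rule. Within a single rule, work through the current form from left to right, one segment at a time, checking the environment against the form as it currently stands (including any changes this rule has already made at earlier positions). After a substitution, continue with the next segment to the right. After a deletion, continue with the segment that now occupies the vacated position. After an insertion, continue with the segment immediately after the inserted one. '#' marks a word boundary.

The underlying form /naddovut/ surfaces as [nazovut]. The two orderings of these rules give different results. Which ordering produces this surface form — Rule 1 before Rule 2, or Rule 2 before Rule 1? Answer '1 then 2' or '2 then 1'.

Order 1 then 2:
  1 Geminate Reduction: [naddovut] → [nadovut]
  2 Intervocalic Lenition: [nadovut] → [nazovut]
  result: [nazovut]
Order 2 then 1:
  2 Intervocalic Lenition: no change — [naddovut]
  1 Geminate Reduction: [naddovut] → [nadovut]
  result: [nadovut]

1 then 2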